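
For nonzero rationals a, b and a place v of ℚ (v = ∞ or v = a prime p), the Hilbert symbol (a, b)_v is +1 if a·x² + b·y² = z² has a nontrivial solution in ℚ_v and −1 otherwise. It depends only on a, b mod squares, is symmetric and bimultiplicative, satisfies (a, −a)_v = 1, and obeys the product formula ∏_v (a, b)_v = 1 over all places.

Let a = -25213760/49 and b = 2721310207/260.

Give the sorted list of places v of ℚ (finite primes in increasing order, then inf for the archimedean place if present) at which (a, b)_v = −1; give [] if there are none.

(a, b) ≡ (-393965, 608855) mod (ℚ^×)²; places V = {2, 5, 7, 11, 13, 17, 19, 29, ∞}.
(a,b)_11: α=1, u≡4; β=2, v≡1 (mod 11); (4|11)=+1, (1|11)=+1; sign (−1)^0·+1^2·+1^1 = +1.
(a,b)_19: α=1, u≡10; β=1, v≡5 (mod 19); (10|19)=-1, (5|19)=+1; sign (−1)^1·-1^1·+1^1 = +1.
(a,b)_∞: sgn(-393965)=−, sgn(608855)=+, so +1.
(a,b)_5: α=1, u≡2; β=-1, v≡1 (mod 5); (2|5)=-1, (1|5)=+1; sign (−1)^0·-1^-1·+1^1 = -1.
(a,b)_29: α=1, u≡28; β=1, v≡4 (mod 29); (28|29)=+1, (4|29)=+1; sign (−1)^0·+1^1·+1^1 = +1.
(a,b)_13: α=1, u≡8; β=-1, v≡10 (mod 13); (8|13)=-1, (10|13)=+1; sign (−1)^0·-1^-1·+1^1 = -1.
(a,b)_2: α=6, β=-2; u≡3, v≡7 (mod 8); ε(u)ε(v)=1·1, αω(v)=6·0, βω(u)=-2·1; sum ≡ 1  ⇒  -1.
(a,b)_17: α=0, u≡3; β=1, v≡1 (mod 17); (3|17)=-1, (1|17)=+1; sign (−1)^0·-1^1·+1^0 = -1.
(a,b)_7: α=-2, u≡2; β=4, v≡2 (mod 7); (2|7)=+1, (2|7)=+1; sign (−1)^0·+1^4·+1^-2 = +1.
(-393965, 608855 / ℚ) ramifies at {2, 5, 13, 17}: a division algebra.

[2, 5, 13, 17]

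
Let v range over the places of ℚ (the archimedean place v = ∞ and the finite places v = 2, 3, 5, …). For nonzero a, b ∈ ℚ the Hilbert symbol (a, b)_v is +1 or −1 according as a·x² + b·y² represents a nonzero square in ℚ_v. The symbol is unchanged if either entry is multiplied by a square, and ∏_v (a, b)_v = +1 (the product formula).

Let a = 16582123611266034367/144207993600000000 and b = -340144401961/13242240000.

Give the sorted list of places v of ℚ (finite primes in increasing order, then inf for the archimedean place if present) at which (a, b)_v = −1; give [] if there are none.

Mod squares: a ≡ 133, b ≡ -19. Check v ∈ {∞, 2, 3, 5, 7, 11, 13, 17, 19, 29}.
v=29: a=29^4·(≡8), b=29^2·(≡14) mod 29; (8|29)=-1, (14|29)=-1; (−1)^{4·2·14}·(-1)^2·(-1)^4 = +1.
v=2: v_2(a)=-14, v_2(b)=-10; units ≡ 5, 5 (mod 8); ε·ε+αω+βω = 0·0+-14·1+-10·1 ≡ 0  ⇒  (a,b)_2 = +1.
v=17: a=17^2·(≡14), b=17^2·(≡8) mod 17; (14|17)=-1, (8|17)=+1; (−1)^{2·2·8}·(-1)^2·(+1)^2 = +1.
v=11: a=11^-4·(≡9), b=11^-2·(≡1) mod 11; (9|11)=+1, (1|11)=+1; (−1)^{-4·-2·5}·(+1)^-2·(+1)^-4 = +1.
v=19: a=19^-1·(≡6), b=19^-1·(≡14) mod 19; (6|19)=+1, (14|19)=-1; (−1)^{-1·-1·9}·(+1)^-1·(-1)^-1 = +1.
v=13: a=13^6·(≡1), b=13^4·(≡8) mod 13; (1|13)=+1, (8|13)=-1; (−1)^{6·4·6}·(+1)^4·(-1)^6 = +1.
v=3: a=3^-4·(≡1), b=3^-2·(≡2) mod 3; (1|3)=+1, (2|3)=-1; (−1)^{-4·-2·1}·(+1)^-2·(-1)^-4 = +1.
v=∞: 133 > 0 and -19 < 0  ⇒  (a,b)_∞ = +1.
v=5: a=5^-8·(≡2), b=5^-4·(≡1) mod 5; (2|5)=-1, (1|5)=+1; (−1)^{-8·-4·2}·(-1)^-4·(+1)^-8 = +1.
v=7: a=7^5·(≡5), b=7^2·(≡4) mod 7; (5|7)=-1, (4|7)=+1; (−1)^{5·2·3}·(-1)^2·(+1)^5 = +1.
Every local symbol is +1, so the conic 133·x² + -19·y² = z² has ℚ_v-points for all v and hence a ℚ-point; (a, b / ℚ) ≅ M_2(ℚ).

[]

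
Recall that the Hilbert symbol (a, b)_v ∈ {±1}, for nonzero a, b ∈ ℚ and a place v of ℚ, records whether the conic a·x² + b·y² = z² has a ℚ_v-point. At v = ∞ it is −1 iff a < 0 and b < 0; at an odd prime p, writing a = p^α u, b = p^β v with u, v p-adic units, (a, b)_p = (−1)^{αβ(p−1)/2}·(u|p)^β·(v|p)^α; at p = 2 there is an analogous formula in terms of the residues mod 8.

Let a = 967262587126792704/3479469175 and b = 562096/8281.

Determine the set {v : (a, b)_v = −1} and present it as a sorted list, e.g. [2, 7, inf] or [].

Mod squares: a ≡ 238, b ≡ 19. Check v ∈ {∞, 2, 3, 5, 7, 11, 13, 17, 19, 23, 43}.
v=13: a=13^-2·(≡1), b=13^-2·(≡8) mod 13; (1|13)=+1, (8|13)=-1; (−1)^{-2·-2·6}·(+1)^-2·(-1)^-2 = +1.
v=19: a=19^2·(≡13), b=19^1·(≡6) mod 19; (13|19)=-1, (6|19)=+1; (−1)^{2·1·9}·(-1)^1·(+1)^2 = -1.
v=23: a=23^2·(≡9), b=23^0·(≡22) mod 23; (9|23)=+1, (22|23)=-1; (−1)^{2·0·11}·(+1)^0·(-1)^2 = +1.
v=5: a=5^-2·(≡2), b=5^0·(≡1) mod 5; (2|5)=-1, (1|5)=+1; (−1)^{-2·0·2}·(-1)^0·(+1)^-2 = +1.
v=3: a=3^2·(≡1), b=3^0·(≡1) mod 3; (1|3)=+1, (1|3)=+1; (−1)^{2·0·1}·(+1)^0·(+1)^2 = +1.
v=2: v_2(a)=9, v_2(b)=4; units ≡ 7, 3 (mod 8); ε·ε+αω+βω = 1·1+9·1+4·0 ≡ 0  ⇒  (a,b)_2 = +1.
v=11: a=11^2·(≡6), b=11^0·(≡2) mod 11; (6|11)=-1, (2|11)=-1; (−1)^{2·0·5}·(-1)^0·(-1)^2 = +1.
v=7: a=7^-7·(≡5), b=7^-2·(≡3) mod 7; (5|7)=-1, (3|7)=-1; (−1)^{-7·-2·3}·(-1)^-2·(-1)^-7 = -1.
v=∞: 238 > 0 and 19 > 0  ⇒  (a,b)_∞ = +1.
v=17: a=17^3·(≡12), b=17^0·(≡4) mod 17; (12|17)=-1, (4|17)=+1; (−1)^{3·0·8}·(-1)^0·(+1)^3 = +1.
v=43: a=43^2·(≡38), b=43^2·(≡7) mod 43; (38|43)=+1, (7|43)=-1; (−1)^{2·2·21}·(+1)^2·(-1)^2 = +1.
Ram(238, 19) = {7, 19}; no ℚ_7-point on the conic.

[7, 19]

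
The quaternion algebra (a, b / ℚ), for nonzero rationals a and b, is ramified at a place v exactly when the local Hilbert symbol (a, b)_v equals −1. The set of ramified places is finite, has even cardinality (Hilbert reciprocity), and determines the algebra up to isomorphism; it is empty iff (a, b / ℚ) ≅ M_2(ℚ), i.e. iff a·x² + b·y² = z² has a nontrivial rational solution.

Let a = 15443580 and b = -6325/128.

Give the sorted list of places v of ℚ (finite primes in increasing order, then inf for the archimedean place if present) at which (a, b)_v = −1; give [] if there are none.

Mod squares: a ≡ 10695, b ≡ -506. Check v ∈ {∞, 2, 3, 5, 11, 19, 23, 31}.
v=19: a=19^2·(≡11), b=19^0·(≡11) mod 19; (11|19)=+1, (11|19)=+1; (−1)^{2·0·9}·(+1)^0·(+1)^2 = +1.
v=11: a=11^0·(≡9), b=11^1·(≡9) mod 11; (9|11)=+1, (9|11)=+1; (−1)^{0·1·5}·(+1)^1·(+1)^0 = +1.
v=31: a=31^1·(≡10), b=31^0·(≡23) mod 31; (10|31)=+1, (23|31)=-1; (−1)^{1·0·15}·(+1)^0·(-1)^1 = -1.
v=5: a=5^1·(≡1), b=5^2·(≡4) mod 5; (1|5)=+1, (4|5)=+1; (−1)^{1·2·2}·(+1)^2·(+1)^1 = +1.
v=∞: 10695 > 0 and -506 < 0  ⇒  (a,b)_∞ = +1.
v=23: a=23^1·(≡21), b=23^1·(≡16) mod 23; (21|23)=-1, (16|23)=+1; (−1)^{1·1·11}·(-1)^1·(+1)^1 = +1.
v=2: v_2(a)=2, v_2(b)=-7; units ≡ 7, 3 (mod 8); ε·ε+αω+βω = 1·1+2·1+-7·0 ≡ 1  ⇒  (a,b)_2 = -1.
v=3: a=3^1·(≡1), b=3^0·(≡1) mod 3; (1|3)=+1, (1|3)=+1; (−1)^{1·0·1}·(+1)^0·(+1)^1 = +1.
|Ram(10695, -506)| = 2, even; anisotropic at {2, 31}.

[2, 31]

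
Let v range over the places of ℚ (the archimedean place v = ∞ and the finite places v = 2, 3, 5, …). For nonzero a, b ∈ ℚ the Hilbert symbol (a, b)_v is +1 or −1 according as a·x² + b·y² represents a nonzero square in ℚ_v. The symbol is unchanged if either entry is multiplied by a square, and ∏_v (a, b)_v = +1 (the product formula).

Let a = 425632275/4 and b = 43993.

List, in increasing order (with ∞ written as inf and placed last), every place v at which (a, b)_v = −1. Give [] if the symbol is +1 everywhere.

[29, 37]

(a, b) ≡ (1891699, 43993) mod (ℚ^×)²; places V = {2, 3, 5, 29, 37, 41, 43, ∞}.
(a,b)_2: α=-2, β=0; u≡3, v≡1 (mod 8); ε(u)ε(v)=1·0, αω(v)=-2·0, βω(u)=0·1; sum ≡ 0  ⇒  +1.
(a,b)_5: α=2, u≡4; β=0, v≡3 (mod 5); (4|5)=+1, (3|5)=-1; sign (−1)^0·+1^0·-1^2 = +1.
(a,b)_3: α=2, u≡1; β=0, v≡1 (mod 3); (1|3)=+1, (1|3)=+1; sign (−1)^0·+1^0·+1^2 = +1.
(a,b)_∞: sgn(1891699)=+, sgn(43993)=+, so +1.
(a,b)_37: α=1, u≡4; β=1, v≡5 (mod 37); (4|37)=+1, (5|37)=-1; sign (−1)^0·+1^1·-1^1 = -1.
(a,b)_43: α=1, u≡10; β=0, v≡4 (mod 43); (10|43)=+1, (4|43)=+1; sign (−1)^0·+1^0·+1^1 = +1.
(a,b)_41: α=1, u≡29; β=1, v≡7 (mod 41); (29|41)=-1, (7|41)=-1; sign (−1)^0·-1^1·-1^1 = +1.
(a,b)_29: α=1, u≡26; β=1, v≡9 (mod 29); (26|29)=-1, (9|29)=+1; sign (−1)^0·-1^1·+1^1 = -1.
Ram(1891699, 43993) = {29, 37}; no ℚ_29-point on the conic.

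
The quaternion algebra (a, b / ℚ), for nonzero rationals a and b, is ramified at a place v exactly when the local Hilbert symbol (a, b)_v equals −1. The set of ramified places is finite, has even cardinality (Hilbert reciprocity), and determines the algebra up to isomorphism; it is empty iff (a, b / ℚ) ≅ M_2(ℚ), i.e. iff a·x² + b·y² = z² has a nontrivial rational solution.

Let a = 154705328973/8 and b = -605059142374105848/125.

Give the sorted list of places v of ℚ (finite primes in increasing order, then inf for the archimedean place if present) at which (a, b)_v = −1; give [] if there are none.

[3, 31]

Mod squares: a ≡ 26, b ≡ -4727190. Check v ∈ {∞, 2, 3, 5, 11, 13, 17, 23, 31}.
v=17: a=17^2·(≡2), b=17^3·(≡1) mod 17; (2|17)=+1, (1|17)=+1; (−1)^{2·3·8}·(+1)^3·(+1)^2 = +1.
v=2: v_2(a)=-3, v_2(b)=3; units ≡ 5, 5 (mod 8); ε·ε+αω+βω = 0·0+-3·1+3·1 ≡ 0  ⇒  (a,b)_2 = +1.
v=3: a=3^4·(≡2), b=3^3·(≡2) mod 3; (2|3)=-1, (2|3)=-1; (−1)^{4·3·1}·(-1)^3·(-1)^4 = -1.
v=31: a=31^2·(≡13), b=31^3·(≡29) mod 31; (13|31)=-1, (29|31)=-1; (−1)^{2·3·15}·(-1)^3·(-1)^2 = -1.
v=13: a=13^1·(≡11), b=13^1·(≡7) mod 13; (11|13)=-1, (7|13)=-1; (−1)^{1·1·6}·(-1)^1·(-1)^1 = +1.
v=23: a=23^2·(≡9), b=23^3·(≡5) mod 23; (9|23)=+1, (5|23)=-1; (−1)^{2·3·11}·(+1)^3·(-1)^2 = +1.
v=5: a=5^0·(≡1), b=5^-3·(≡2) mod 5; (1|5)=+1, (2|5)=-1; (−1)^{0·-3·2}·(+1)^-3·(-1)^0 = +1.
v=11: a=11^0·(≡1), b=11^2·(≡9) mod 11; (1|11)=+1, (9|11)=+1; (−1)^{0·2·5}·(+1)^2·(+1)^0 = +1.
v=∞: 26 > 0 and -4727190 < 0  ⇒  (a,b)_∞ = +1.
(26, -4727190 / ℚ) ramifies at {3, 31}: a division algebra.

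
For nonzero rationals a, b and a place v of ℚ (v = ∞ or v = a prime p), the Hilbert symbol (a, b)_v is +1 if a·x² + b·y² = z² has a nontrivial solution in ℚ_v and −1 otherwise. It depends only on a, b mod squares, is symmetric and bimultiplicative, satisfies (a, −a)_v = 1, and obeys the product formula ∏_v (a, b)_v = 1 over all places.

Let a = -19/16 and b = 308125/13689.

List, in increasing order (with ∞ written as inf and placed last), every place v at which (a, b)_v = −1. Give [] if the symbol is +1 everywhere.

(a, b) ≡ (-19, 493) mod (ℚ^×)²; places V = {2, 3, 5, 13, 17, 19, 29, ∞}.
(a,b)_19: α=1, u≡13; β=0, v≡15 (mod 19); (13|19)=-1, (15|19)=-1; sign (−1)^0·-1^0·-1^1 = -1.
(a,b)_2: α=-4, β=0; u≡5, v≡5 (mod 8); ε(u)ε(v)=0·0, αω(v)=-4·1, βω(u)=0·1; sum ≡ 0  ⇒  +1.
(a,b)_13: α=0, u≡11; β=-2, v≡4 (mod 13); (11|13)=-1, (4|13)=+1; sign (−1)^0·-1^-2·+1^0 = +1.
(a,b)_29: α=0, u≡26; β=1, v≡11 (mod 29); (26|29)=-1, (11|29)=-1; sign (−1)^0·-1^1·-1^0 = -1.
(a,b)_3: α=0, u≡2; β=-4, v≡1 (mod 3); (2|3)=-1, (1|3)=+1; sign (−1)^0·-1^-4·+1^0 = +1.
(a,b)_17: α=0, u≡2; β=1, v≡5 (mod 17); (2|17)=+1, (5|17)=-1; sign (−1)^0·+1^1·-1^0 = +1.
(a,b)_5: α=0, u≡1; β=4, v≡2 (mod 5); (1|5)=+1, (2|5)=-1; sign (−1)^0·+1^4·-1^0 = +1.
(a,b)_∞: sgn(-19)=−, sgn(493)=+, so +1.
Ram(-19, 493) = {19, 29}; no ℚ_19-point on the conic.

[19, 29]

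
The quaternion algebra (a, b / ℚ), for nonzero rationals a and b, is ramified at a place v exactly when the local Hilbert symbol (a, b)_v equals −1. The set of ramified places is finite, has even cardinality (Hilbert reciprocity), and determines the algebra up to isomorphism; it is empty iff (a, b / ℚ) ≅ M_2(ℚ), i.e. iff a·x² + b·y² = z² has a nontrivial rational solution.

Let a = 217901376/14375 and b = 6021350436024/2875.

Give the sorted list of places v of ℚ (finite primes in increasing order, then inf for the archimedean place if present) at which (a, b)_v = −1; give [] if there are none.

[2, 5, 17, 23]

(a, b) ≡ (30107, 1247290) mod (ℚ^×)²; places V = {2, 3, 5, 7, 11, 17, 23, 29, ∞}.
(a,b)_∞: sgn(30107)=+, sgn(1247290)=+, so +1.
(a,b)_3: α=2, u≡2; β=4, v≡1 (mod 3); (2|3)=-1, (1|3)=+1; sign (−1)^0·-1^4·+1^2 = +1.
(a,b)_7: α=1, u≡5; β=2, v≡2 (mod 7); (5|7)=-1, (2|7)=+1; sign (−1)^0·-1^2·+1^1 = +1.
(a,b)_2: α=6, β=3; u≡3, v≡5 (mod 8); ε(u)ε(v)=1·0, αω(v)=6·1, βω(u)=3·1; sum ≡ 1  ⇒  -1.
(a,b)_17: α=3, u≡5; β=3, v≡16 (mod 17); (5|17)=-1, (16|17)=+1; sign (−1)^0·-1^3·+1^3 = -1.
(a,b)_5: α=-4, u≡2; β=-3, v≡3 (mod 5); (2|5)=-1, (3|5)=-1; sign (−1)^0·-1^-3·-1^-4 = -1.
(a,b)_29: α=0, u≡24; β=1, v≡27 (mod 29); (24|29)=+1, (27|29)=-1; sign (−1)^0·+1^1·-1^0 = +1.
(a,b)_23: α=-1, u≡5; β=-1, v≡15 (mod 23); (5|23)=-1, (15|23)=-1; sign (−1)^1·-1^-1·-1^-1 = -1.
(a,b)_11: α=1, u≡1; β=3, v≡2 (mod 11); (1|11)=+1, (2|11)=-1; sign (−1)^1·+1^3·-1^1 = +1.
Ram(30107, 1247290) = {2, 5, 17, 23}; no ℚ_2-point on the conic.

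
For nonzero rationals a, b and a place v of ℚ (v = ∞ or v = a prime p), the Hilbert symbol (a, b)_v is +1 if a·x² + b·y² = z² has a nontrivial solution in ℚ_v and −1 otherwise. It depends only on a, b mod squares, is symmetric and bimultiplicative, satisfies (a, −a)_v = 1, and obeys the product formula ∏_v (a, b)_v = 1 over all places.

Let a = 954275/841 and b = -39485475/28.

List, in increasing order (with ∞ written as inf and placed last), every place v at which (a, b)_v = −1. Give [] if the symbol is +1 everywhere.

[2, 17, 19, 37]

(a, b) ≡ (779, -136493) mod (ℚ^×)²; places V = {2, 3, 5, 7, 17, 19, 29, 31, 37, 41, ∞}.
(a,b)_19: α=1, u≡13; β=0, v≡15 (mod 19); (13|19)=-1, (15|19)=-1; sign (−1)^0·-1^0·-1^1 = -1.
(a,b)_∞: sgn(779)=+, sgn(-136493)=−, so +1.
(a,b)_41: α=1, u≡15; β=0, v≡39 (mod 41); (15|41)=-1, (39|41)=+1; sign (−1)^0·-1^0·+1^1 = +1.
(a,b)_3: α=0, u≡2; β=4, v≡1 (mod 3); (2|3)=-1, (1|3)=+1; sign (−1)^0·-1^4·+1^0 = +1.
(a,b)_29: α=-2, u≡1; β=0, v≡3 (mod 29); (1|29)=+1, (3|29)=-1; sign (−1)^0·+1^0·-1^-2 = +1.
(a,b)_5: α=2, u≡1; β=2, v≡2 (mod 5); (1|5)=+1, (2|5)=-1; sign (−1)^0·+1^2·-1^2 = +1.
(a,b)_2: α=0, β=-2; u≡3, v≡3 (mod 8); ε(u)ε(v)=1·1, αω(v)=0·1, βω(u)=-2·1; sum ≡ 1  ⇒  -1.
(a,b)_31: α=0, u≡16; β=1, v≡30 (mod 31); (16|31)=+1, (30|31)=-1; sign (−1)^0·+1^1·-1^0 = +1.
(a,b)_7: α=2, u≡1; β=-1, v≡5 (mod 7); (1|7)=+1, (5|7)=-1; sign (−1)^0·+1^-1·-1^2 = +1.
(a,b)_37: α=0, u≡14; β=1, v≡27 (mod 37); (14|37)=-1, (27|37)=+1; sign (−1)^0·-1^1·+1^0 = -1.
(a,b)_17: α=0, u≡6; β=1, v≡14 (mod 17); (6|17)=-1, (14|17)=-1; sign (−1)^0·-1^1·-1^0 = -1.
(779, -136493 / ℚ) ramifies at {2, 17, 19, 37}: a division algebra.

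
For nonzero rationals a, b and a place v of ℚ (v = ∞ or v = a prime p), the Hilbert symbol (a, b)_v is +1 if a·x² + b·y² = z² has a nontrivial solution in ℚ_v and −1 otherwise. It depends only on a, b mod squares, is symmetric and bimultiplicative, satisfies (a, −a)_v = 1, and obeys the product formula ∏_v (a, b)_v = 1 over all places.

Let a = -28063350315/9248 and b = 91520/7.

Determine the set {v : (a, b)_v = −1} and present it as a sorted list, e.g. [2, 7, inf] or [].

[5, 13]

Mod squares: a ≡ -116870, b ≡ 10010. Check v ∈ {∞, 2, 3, 5, 7, 11, 13, 17, 29, 31}.
v=3: a=3^4·(≡1), b=3^0·(≡2) mod 3; (1|3)=+1, (2|3)=-1; (−1)^{4·0·1}·(+1)^0·(-1)^4 = +1.
v=5: a=5^1·(≡4), b=5^1·(≡2) mod 5; (4|5)=+1, (2|5)=-1; (−1)^{1·1·2}·(+1)^1·(-1)^1 = -1.
v=∞: -116870 < 0 and 10010 > 0  ⇒  (a,b)_∞ = +1.
v=29: a=29^1·(≡13), b=29^0·(≡16) mod 29; (13|29)=+1, (16|29)=+1; (−1)^{1·0·14}·(+1)^0·(+1)^1 = +1.
v=11: a=11^2·(≡9), b=11^1·(≡10) mod 11; (9|11)=+1, (10|11)=-1; (−1)^{2·1·5}·(+1)^1·(-1)^2 = +1.
v=2: v_2(a)=-5, v_2(b)=7; units ≡ 5, 5 (mod 8); ε·ε+αω+βω = 0·0+-5·1+7·1 ≡ 0  ⇒  (a,b)_2 = +1.
v=31: a=31^1·(≡23), b=31^0·(≡10) mod 31; (23|31)=-1, (10|31)=+1; (−1)^{1·0·15}·(-1)^0·(+1)^1 = +1.
v=7: a=7^2·(≡1), b=7^-1·(≡2) mod 7; (1|7)=+1, (2|7)=+1; (−1)^{2·-1·3}·(+1)^-1·(+1)^2 = +1.
v=13: a=13^1·(≡7), b=13^1·(≡1) mod 13; (7|13)=-1, (1|13)=+1; (−1)^{1·1·6}·(-1)^1·(+1)^1 = -1.
v=17: a=17^-2·(≡14), b=17^0·(≡11) mod 17; (14|17)=-1, (11|17)=-1; (−1)^{-2·0·8}·(-1)^0·(-1)^-2 = +1.
(-116870, 10010 / ℚ) ramifies at {5, 13}: a division algebra.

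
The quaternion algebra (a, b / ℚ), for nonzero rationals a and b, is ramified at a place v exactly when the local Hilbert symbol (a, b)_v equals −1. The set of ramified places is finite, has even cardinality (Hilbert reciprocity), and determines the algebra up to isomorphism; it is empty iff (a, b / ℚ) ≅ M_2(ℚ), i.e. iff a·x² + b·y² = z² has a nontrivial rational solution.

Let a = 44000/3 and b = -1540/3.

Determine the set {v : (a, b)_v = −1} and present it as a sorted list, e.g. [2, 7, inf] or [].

[2, 3]

Mod squares: a ≡ 330, b ≡ -1155. Check v ∈ {∞, 2, 3, 5, 7, 11}.
v=3: a=3^-1·(≡2), b=3^-1·(≡2) mod 3; (2|3)=-1, (2|3)=-1; (−1)^{-1·-1·1}·(-1)^-1·(-1)^-1 = -1.
v=11: a=11^1·(≡6), b=11^1·(≡1) mod 11; (6|11)=-1, (1|11)=+1; (−1)^{1·1·5}·(-1)^1·(+1)^1 = +1.
v=2: v_2(a)=5, v_2(b)=2; units ≡ 5, 5 (mod 8); ε·ε+αω+βω = 0·0+5·1+2·1 ≡ 1  ⇒  (a,b)_2 = -1.
v=7: a=7^0·(≡4), b=7^1·(≡6) mod 7; (4|7)=+1, (6|7)=-1; (−1)^{0·1·3}·(+1)^1·(-1)^0 = +1.
v=∞: 330 > 0 and -1155 < 0  ⇒  (a,b)_∞ = +1.
v=5: a=5^3·(≡4), b=5^1·(≡4) mod 5; (4|5)=+1, (4|5)=+1; (−1)^{3·1·2}·(+1)^1·(+1)^3 = +1.
Ram(330, -1155) = {2, 3}; no ℚ_2-point on the conic.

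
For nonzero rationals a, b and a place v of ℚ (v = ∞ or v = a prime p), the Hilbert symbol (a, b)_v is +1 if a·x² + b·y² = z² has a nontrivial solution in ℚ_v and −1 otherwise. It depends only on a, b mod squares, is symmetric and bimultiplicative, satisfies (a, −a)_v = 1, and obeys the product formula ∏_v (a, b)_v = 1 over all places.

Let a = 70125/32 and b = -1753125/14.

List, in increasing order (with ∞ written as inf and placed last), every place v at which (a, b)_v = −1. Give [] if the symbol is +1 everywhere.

Mod squares: a ≡ 5610, b ≡ -39270. Check v ∈ {∞, 2, 3, 5, 7, 11, 17}.
v=2: v_2(a)=-5, v_2(b)=-1; units ≡ 5, 5 (mod 8); ε·ε+αω+βω = 0·0+-5·1+-1·1 ≡ 0  ⇒  (a,b)_2 = +1.
v=7: a=7^0·(≡5), b=7^-1·(≡2) mod 7; (5|7)=-1, (2|7)=+1; (−1)^{0·-1·3}·(-1)^-1·(+1)^0 = -1.
v=17: a=17^1·(≡3), b=17^1·(≡1) mod 17; (3|17)=-1, (1|17)=+1; (−1)^{1·1·8}·(-1)^1·(+1)^1 = -1.
v=5: a=5^3·(≡3), b=5^5·(≡1) mod 5; (3|5)=-1, (1|5)=+1; (−1)^{3·5·2}·(-1)^5·(+1)^3 = -1.
v=∞: 5610 > 0 and -39270 < 0  ⇒  (a,b)_∞ = +1.
v=3: a=3^1·(≡1), b=3^1·(≡2) mod 3; (1|3)=+1, (2|3)=-1; (−1)^{1·1·1}·(+1)^1·(-1)^1 = +1.
v=11: a=11^1·(≡5), b=11^1·(≡5) mod 11; (5|11)=+1, (5|11)=+1; (−1)^{1·1·5}·(+1)^1·(+1)^1 = -1.
Ram(5610, -39270) = {5, 7, 11, 17}; no ℚ_5-point on the conic.

[5, 7, 11, 17]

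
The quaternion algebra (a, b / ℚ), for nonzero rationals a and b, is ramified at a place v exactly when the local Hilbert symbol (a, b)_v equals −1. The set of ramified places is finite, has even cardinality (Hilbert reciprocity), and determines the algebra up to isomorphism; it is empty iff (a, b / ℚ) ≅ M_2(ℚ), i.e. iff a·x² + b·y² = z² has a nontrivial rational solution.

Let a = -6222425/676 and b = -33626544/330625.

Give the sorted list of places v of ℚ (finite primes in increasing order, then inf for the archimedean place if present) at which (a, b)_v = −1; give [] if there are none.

Mod squares: a ≡ -17, b ≡ -51. Check v ∈ {∞, 2, 3, 5, 7, 11, 13, 17, 23, 29}.
v=2: v_2(a)=-2, v_2(b)=4; units ≡ 7, 5 (mod 8); ε·ε+αω+βω = 1·0+-2·1+4·0 ≡ 0  ⇒  (a,b)_2 = +1.
v=13: a=13^-2·(≡3), b=13^0·(≡4) mod 13; (3|13)=+1, (4|13)=+1; (−1)^{-2·0·6}·(+1)^0·(+1)^-2 = +1.
v=3: a=3^0·(≡1), b=3^1·(≡1) mod 3; (1|3)=+1, (1|3)=+1; (−1)^{0·1·1}·(+1)^1·(+1)^0 = +1.
v=11: a=11^4·(≡3), b=11^0·(≡3) mod 11; (3|11)=+1, (3|11)=+1; (−1)^{4·0·5}·(+1)^0·(+1)^4 = +1.
v=7: a=7^0·(≡2), b=7^2·(≡3) mod 7; (2|7)=+1, (3|7)=-1; (−1)^{0·2·3}·(+1)^2·(-1)^0 = +1.
v=5: a=5^2·(≡3), b=5^-4·(≡4) mod 5; (3|5)=-1, (4|5)=+1; (−1)^{2·-4·2}·(-1)^-4·(+1)^2 = +1.
v=29: a=29^0·(≡2), b=29^2·(≡20) mod 29; (2|29)=-1, (20|29)=+1; (−1)^{0·2·14}·(-1)^2·(+1)^0 = +1.
v=∞: -17 < 0 and -51 < 0  ⇒  (a,b)_∞ = -1.
v=23: a=23^0·(≡2), b=23^-2·(≡2) mod 23; (2|23)=+1, (2|23)=+1; (−1)^{0·-2·11}·(+1)^-2·(+1)^0 = +1.
v=17: a=17^1·(≡8), b=17^1·(≡6) mod 17; (8|17)=+1, (6|17)=-1; (−1)^{1·1·8}·(+1)^1·(-1)^1 = -1.
Ram(-17, -51) = {17, ∞}; no ℚ_17-point on the conic.

[17, inf]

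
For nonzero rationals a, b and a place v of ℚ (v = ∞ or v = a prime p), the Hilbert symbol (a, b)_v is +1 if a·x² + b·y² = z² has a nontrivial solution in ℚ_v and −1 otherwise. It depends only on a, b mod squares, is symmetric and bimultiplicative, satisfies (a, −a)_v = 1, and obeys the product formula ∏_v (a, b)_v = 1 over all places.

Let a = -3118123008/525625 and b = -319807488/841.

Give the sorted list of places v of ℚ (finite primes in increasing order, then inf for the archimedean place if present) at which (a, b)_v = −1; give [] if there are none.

(a, b) ≡ (-2002, -462) mod (ℚ^×)²; places V = {2, 3, 5, 7, 11, 13, 29, ∞}.
(a,b)_∞: sgn(-2002)=−, sgn(-462)=−, so -1.
(a,b)_7: α=1, u≡2; β=1, v≡4 (mod 7); (2|7)=+1, (4|7)=+1; sign (−1)^1·+1^1·+1^1 = -1.
(a,b)_3: α=2, u≡2; β=1, v≡2 (mod 3); (2|3)=-1, (2|3)=-1; sign (−1)^0·-1^1·-1^2 = -1.
(a,b)_2: α=11, β=13; u≡7, v≡1 (mod 8); ε(u)ε(v)=1·0, αω(v)=11·0, βω(u)=13·0; sum ≡ 0  ⇒  +1.
(a,b)_13: α=3, u≡7; β=2, v≡5 (mod 13); (7|13)=-1, (5|13)=-1; sign (−1)^0·-1^2·-1^3 = -1.
(a,b)_29: α=-2, u≡9; β=-2, v≡17 (mod 29); (9|29)=+1, (17|29)=-1; sign (−1)^0·+1^-2·-1^-2 = +1.
(a,b)_5: α=-4, u≡2; β=0, v≡2 (mod 5); (2|5)=-1, (2|5)=-1; sign (−1)^0·-1^0·-1^-4 = +1.
(a,b)_11: α=1, u≡4; β=1, v≡2 (mod 11); (4|11)=+1, (2|11)=-1; sign (−1)^1·+1^1·-1^1 = +1.
Ram(-2002, -462) = {3, 7, 13, ∞}; no ℚ_3-point on the conic.

[3, 7, 13, inf]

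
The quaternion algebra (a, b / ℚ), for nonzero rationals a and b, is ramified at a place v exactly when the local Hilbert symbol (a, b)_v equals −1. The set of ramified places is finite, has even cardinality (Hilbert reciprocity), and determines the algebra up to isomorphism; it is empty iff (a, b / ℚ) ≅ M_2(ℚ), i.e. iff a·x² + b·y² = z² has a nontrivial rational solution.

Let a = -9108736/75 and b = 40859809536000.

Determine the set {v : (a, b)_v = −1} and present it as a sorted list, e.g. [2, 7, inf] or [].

(a, b) ≡ (-106743, 390) mod (ℚ^×)²; places V = {2, 3, 5, 7, 13, 17, 23, ∞}.
(a,b)_17: α=1, u≡7; β=4, v≡13 (mod 17); (7|17)=-1, (13|17)=+1; sign (−1)^0·-1^4·+1^1 = +1.
(a,b)_2: α=8, β=11; u≡1, v≡3 (mod 8); ε(u)ε(v)=0·1, αω(v)=8·1, βω(u)=11·0; sum ≡ 0  ⇒  +1.
(a,b)_3: α=-1, u≡2; β=1, v≡1 (mod 3); (2|3)=-1, (1|3)=+1; sign (−1)^1·-1^1·+1^-1 = +1.
(a,b)_7: α=1, u≡2; β=2, v≡6 (mod 7); (2|7)=+1, (6|7)=-1; sign (−1)^0·+1^2·-1^1 = -1.
(a,b)_5: α=-2, u≡3; β=3, v≡3 (mod 5); (3|5)=-1, (3|5)=-1; sign (−1)^0·-1^3·-1^-2 = -1.
(a,b)_∞: sgn(-106743)=−, sgn(390)=+, so +1.
(a,b)_13: α=1, u≡8; β=1, v≡1 (mod 13); (8|13)=-1, (1|13)=+1; sign (−1)^0·-1^1·+1^1 = -1.
(a,b)_23: α=1, u≡20; β=0, v≡22 (mod 23); (20|23)=-1, (22|23)=-1; sign (−1)^0·-1^0·-1^1 = -1.
Ram(-106743, 390) = {5, 7, 13, 23}; no ℚ_5-point on the conic.

[5, 7, 13, 23]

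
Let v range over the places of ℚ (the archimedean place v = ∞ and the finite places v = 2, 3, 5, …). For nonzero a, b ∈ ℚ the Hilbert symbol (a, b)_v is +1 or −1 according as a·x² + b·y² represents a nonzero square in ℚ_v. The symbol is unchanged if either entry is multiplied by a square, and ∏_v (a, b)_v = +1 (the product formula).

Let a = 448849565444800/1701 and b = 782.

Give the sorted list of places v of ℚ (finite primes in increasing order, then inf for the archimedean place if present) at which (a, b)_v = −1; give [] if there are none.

[2, 3, 7, 13]

Mod squares: a ≡ 106743, b ≡ 782. Check v ∈ {∞, 2, 3, 5, 7, 13, 17, 19, 23}.
v=19: a=19^2·(≡9), b=19^0·(≡3) mod 19; (9|19)=+1, (3|19)=-1; (−1)^{2·0·9}·(+1)^0·(-1)^2 = +1.
v=3: a=3^-5·(≡1), b=3^0·(≡2) mod 3; (1|3)=+1, (2|3)=-1; (−1)^{-5·0·1}·(+1)^0·(-1)^-5 = -1.
v=5: a=5^2·(≡2), b=5^0·(≡2) mod 5; (2|5)=-1, (2|5)=-1; (−1)^{2·0·2}·(-1)^0·(-1)^2 = +1.
v=17: a=17^3·(≡7), b=17^1·(≡12) mod 17; (7|17)=-1, (12|17)=-1; (−1)^{3·1·8}·(-1)^1·(-1)^3 = +1.
v=2: v_2(a)=6, v_2(b)=1; units ≡ 7, 7 (mod 8); ε·ε+αω+βω = 1·1+6·0+1·0 ≡ 1  ⇒  (a,b)_2 = -1.
v=23: a=23^3·(≡2), b=23^1·(≡11) mod 23; (2|23)=+1, (11|23)=-1; (−1)^{3·1·11}·(+1)^1·(-1)^3 = +1.
v=∞: 106743 > 0 and 782 > 0  ⇒  (a,b)_∞ = +1.
v=13: a=13^1·(≡8), b=13^0·(≡2) mod 13; (8|13)=-1, (2|13)=-1; (−1)^{1·0·6}·(-1)^0·(-1)^1 = -1.
v=7: a=7^-1·(≡6), b=7^0·(≡5) mod 7; (6|7)=-1, (5|7)=-1; (−1)^{-1·0·3}·(-1)^0·(-1)^-1 = -1.
|Ram(106743, 782)| = 4, even; anisotropic at {2, 3, 7, 13}.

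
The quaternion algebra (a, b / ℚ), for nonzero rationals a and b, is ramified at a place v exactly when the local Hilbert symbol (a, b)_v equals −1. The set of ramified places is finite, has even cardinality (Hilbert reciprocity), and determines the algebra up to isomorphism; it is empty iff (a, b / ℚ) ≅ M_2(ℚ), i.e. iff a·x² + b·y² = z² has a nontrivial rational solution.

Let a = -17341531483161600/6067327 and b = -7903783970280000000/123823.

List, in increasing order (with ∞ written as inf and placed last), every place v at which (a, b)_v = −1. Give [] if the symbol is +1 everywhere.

[5, 7, 17, inf]

Mod squares: a ≡ -3927, b ≡ -1190. Check v ∈ {∞, 2, 3, 5, 7, 11, 13, 17, 19}.
v=2: v_2(a)=10, v_2(b)=9; units ≡ 1, 5 (mod 8); ε·ε+αω+βω = 0·0+10·1+9·0 ≡ 0  ⇒  (a,b)_2 = +1.
v=∞: -3927 < 0 and -1190 < 0  ⇒  (a,b)_∞ = -1.
v=17: a=17^1·(≡10), b=17^1·(≡2) mod 17; (10|17)=-1, (2|17)=+1; (−1)^{1·1·8}·(-1)^1·(+1)^1 = -1.
v=5: a=5^2·(≡3), b=5^7·(≡2) mod 5; (3|5)=-1, (2|5)=-1; (−1)^{2·7·2}·(-1)^7·(-1)^2 = -1.
v=3: a=3^11·(≡2), b=3^8·(≡1) mod 3; (2|3)=-1, (1|3)=+1; (−1)^{11·8·1}·(-1)^8·(+1)^11 = +1.
v=13: a=13^2·(≡1), b=13^0·(≡8) mod 13; (1|13)=+1, (8|13)=-1; (−1)^{2·0·6}·(+1)^0·(-1)^2 = +1.
v=7: a=7^-5·(≡5), b=7^-3·(≡3) mod 7; (5|7)=-1, (3|7)=-1; (−1)^{-5·-3·3}·(-1)^-3·(-1)^-5 = -1.
v=19: a=19^-2·(≡16), b=19^-2·(≡17) mod 19; (16|19)=+1, (17|19)=+1; (−1)^{-2·-2·9}·(+1)^-2·(+1)^-2 = +1.
v=11: a=11^3·(≡2), b=11^6·(≡3) mod 11; (2|11)=-1, (3|11)=+1; (−1)^{3·6·5}·(-1)^6·(+1)^3 = +1.
|Ram(-3927, -1190)| = 4, even; anisotropic at {5, 7, 17, ∞}.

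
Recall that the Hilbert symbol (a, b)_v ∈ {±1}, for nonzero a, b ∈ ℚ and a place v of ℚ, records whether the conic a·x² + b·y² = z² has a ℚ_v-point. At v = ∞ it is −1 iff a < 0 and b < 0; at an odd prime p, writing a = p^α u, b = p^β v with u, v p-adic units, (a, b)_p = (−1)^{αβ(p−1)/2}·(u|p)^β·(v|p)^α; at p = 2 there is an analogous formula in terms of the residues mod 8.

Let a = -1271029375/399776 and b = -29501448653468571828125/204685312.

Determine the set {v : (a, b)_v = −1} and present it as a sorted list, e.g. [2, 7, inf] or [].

Mod squares: a ≡ -182, b ≡ -1001. Check v ∈ {∞, 2, 5, 7, 11, 13, 31}.
v=5: a=5^4·(≡3), b=5^6·(≡4) mod 5; (3|5)=-1, (4|5)=+1; (−1)^{4·6·2}·(-1)^6·(+1)^4 = +1.
v=31: a=31^-2·(≡1), b=31^-2·(≡24) mod 31; (1|31)=+1, (24|31)=-1; (−1)^{-2·-2·15}·(+1)^-2·(-1)^-2 = +1.
v=∞: -182 < 0 and -1001 < 0  ⇒  (a,b)_∞ = -1.
v=7: a=7^5·(≡4), b=7^13·(≡4) mod 7; (4|7)=+1, (4|7)=+1; (−1)^{5·13·3}·(+1)^13·(+1)^5 = -1.
v=11: a=11^2·(≡3), b=11^7·(≡8) mod 11; (3|11)=+1, (8|11)=-1; (−1)^{2·7·5}·(+1)^7·(-1)^2 = +1.
v=2: v_2(a)=-5, v_2(b)=-14; units ≡ 5, 7 (mod 8); ε·ε+αω+βω = 0·1+-5·0+-14·1 ≡ 0  ⇒  (a,b)_2 = +1.
v=13: a=13^-1·(≡3), b=13^-1·(≡3) mod 13; (3|13)=+1, (3|13)=+1; (−1)^{-1·-1·6}·(+1)^-1·(+1)^-1 = +1.
Ram(-182, -1001) = {7, ∞}; no ℚ_7-point on the conic.

[7, inf]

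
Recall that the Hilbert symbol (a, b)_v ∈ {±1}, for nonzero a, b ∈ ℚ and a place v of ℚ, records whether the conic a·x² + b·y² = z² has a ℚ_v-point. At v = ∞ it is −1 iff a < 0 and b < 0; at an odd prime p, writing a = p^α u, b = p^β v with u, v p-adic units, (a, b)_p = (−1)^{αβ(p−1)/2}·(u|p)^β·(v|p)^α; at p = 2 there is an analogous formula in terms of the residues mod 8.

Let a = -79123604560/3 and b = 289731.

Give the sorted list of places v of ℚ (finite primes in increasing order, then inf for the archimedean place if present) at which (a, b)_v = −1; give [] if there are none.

Mod squares: a ≡ -838695, b ≡ 289731. Check v ∈ {∞, 2, 3, 5, 7, 11, 13, 17, 19, 23}.
v=23: a=23^1·(≡13), b=23^1·(≡16) mod 23; (13|23)=+1, (16|23)=+1; (−1)^{1·1·11}·(+1)^1·(+1)^1 = -1.
v=13: a=13^1·(≡12), b=13^1·(≡5) mod 13; (12|13)=+1, (5|13)=-1; (−1)^{1·1·6}·(+1)^1·(-1)^1 = -1.
v=7: a=7^2·(≡5), b=7^0·(≡1) mod 7; (5|7)=-1, (1|7)=+1; (−1)^{2·0·3}·(-1)^0·(+1)^2 = +1.
v=17: a=17^1·(≡1), b=17^1·(≡9) mod 17; (1|17)=+1, (9|17)=+1; (−1)^{1·1·8}·(+1)^1·(+1)^1 = +1.
v=19: a=19^2·(≡8), b=19^1·(≡11) mod 19; (8|19)=-1, (11|19)=+1; (−1)^{2·1·9}·(-1)^1·(+1)^2 = -1.
v=3: a=3^-1·(≡2), b=3^1·(≡1) mod 3; (2|3)=-1, (1|3)=+1; (−1)^{-1·1·1}·(-1)^1·(+1)^-1 = +1.
v=2: v_2(a)=4, v_2(b)=0; units ≡ 1, 3 (mod 8); ε·ε+αω+βω = 0·1+4·1+0·0 ≡ 0  ⇒  (a,b)_2 = +1.
v=5: a=5^1·(≡1), b=5^0·(≡1) mod 5; (1|5)=+1, (1|5)=+1; (−1)^{1·0·2}·(+1)^0·(+1)^1 = +1.
v=11: a=11^1·(≡10), b=11^0·(≡2) mod 11; (10|11)=-1, (2|11)=-1; (−1)^{1·0·5}·(-1)^0·(-1)^1 = -1.
v=∞: -838695 < 0 and 289731 > 0  ⇒  (a,b)_∞ = +1.
|Ram(-838695, 289731)| = 4, even; anisotropic at {11, 13, 19, 23}.

[11, 13, 19, 23]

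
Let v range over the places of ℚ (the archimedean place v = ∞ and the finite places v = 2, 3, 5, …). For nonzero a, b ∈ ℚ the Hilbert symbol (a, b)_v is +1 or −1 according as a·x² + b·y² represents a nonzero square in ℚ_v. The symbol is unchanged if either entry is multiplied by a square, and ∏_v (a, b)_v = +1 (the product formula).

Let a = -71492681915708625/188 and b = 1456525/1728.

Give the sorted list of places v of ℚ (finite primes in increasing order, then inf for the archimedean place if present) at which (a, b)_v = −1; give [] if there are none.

Mod squares: a ≡ -51935, b ≡ 3567. Check v ∈ {∞, 2, 3, 5, 7, 11, 13, 17, 29, 41, 47}.
v=3: a=3^2·(≡1), b=3^-3·(≡1) mod 3; (1|3)=+1, (1|3)=+1; (−1)^{2·-3·1}·(+1)^-3·(+1)^2 = +1.
v=11: a=11^2·(≡6), b=11^0·(≡4) mod 11; (6|11)=-1, (4|11)=+1; (−1)^{2·0·5}·(-1)^0·(+1)^2 = +1.
v=5: a=5^3·(≡2), b=5^2·(≡2) mod 5; (2|5)=-1, (2|5)=-1; (−1)^{3·2·2}·(-1)^2·(-1)^3 = -1.
v=41: a=41^4·(≡12), b=41^1·(≡10) mod 41; (12|41)=-1, (10|41)=+1; (−1)^{4·1·20}·(-1)^1·(+1)^4 = -1.
v=47: a=47^-1·(≡38), b=47^0·(≡9) mod 47; (38|47)=-1, (9|47)=+1; (−1)^{-1·0·23}·(-1)^0·(+1)^-1 = +1.
v=2: v_2(a)=-2, v_2(b)=-6; units ≡ 1, 7 (mod 8); ε·ε+αω+βω = 0·1+-2·0+-6·0 ≡ 0  ⇒  (a,b)_2 = +1.
v=7: a=7^0·(≡5), b=7^2·(≡4) mod 7; (5|7)=-1, (4|7)=+1; (−1)^{0·2·3}·(-1)^2·(+1)^0 = +1.
v=∞: -51935 < 0 and 3567 > 0  ⇒  (a,b)_∞ = +1.
v=29: a=29^2·(≡22), b=29^1·(≡22) mod 29; (22|29)=+1, (22|29)=+1; (−1)^{2·1·14}·(+1)^1·(+1)^2 = +1.
v=13: a=13^1·(≡3), b=13^0·(≡8) mod 13; (3|13)=+1, (8|13)=-1; (−1)^{1·0·6}·(+1)^0·(-1)^1 = -1.
v=17: a=17^1·(≡3), b=17^0·(≡3) mod 17; (3|17)=-1, (3|17)=-1; (−1)^{1·0·8}·(-1)^0·(-1)^1 = -1.
|Ram(-51935, 3567)| = 4, even; anisotropic at {5, 13, 17, 41}.

[5, 13, 17, 41]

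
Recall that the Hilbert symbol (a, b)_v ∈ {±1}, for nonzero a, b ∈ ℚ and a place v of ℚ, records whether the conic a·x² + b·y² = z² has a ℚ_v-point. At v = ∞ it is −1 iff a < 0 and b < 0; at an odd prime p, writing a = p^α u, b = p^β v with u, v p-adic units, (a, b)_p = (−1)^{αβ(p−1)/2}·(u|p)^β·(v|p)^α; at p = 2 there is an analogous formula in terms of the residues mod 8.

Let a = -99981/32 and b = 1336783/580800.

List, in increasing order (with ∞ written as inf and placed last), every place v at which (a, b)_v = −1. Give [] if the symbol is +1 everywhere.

[2, 3]

(a, b) ≡ (-42, 21) mod (ℚ^×)²; places V = {2, 3, 5, 7, 11, 19, 23, ∞}.
(a,b)_7: α=1, u≡1; β=1, v≡3 (mod 7); (1|7)=+1, (3|7)=-1; sign (−1)^1·+1^1·-1^1 = +1.
(a,b)_5: α=0, u≡2; β=-2, v≡4 (mod 5); (2|5)=-1, (4|5)=+1; sign (−1)^0·-1^-2·+1^0 = +1.
(a,b)_23: α=2, u≡2; β=2, v≡5 (mod 23); (2|23)=+1, (5|23)=-1; sign (−1)^0·+1^2·-1^2 = +1.
(a,b)_2: α=-5, β=-6; u≡3, v≡5 (mod 8); ε(u)ε(v)=1·0, αω(v)=-5·1, βω(u)=-6·1; sum ≡ 1  ⇒  -1.
(a,b)_11: α=0, u≡2; β=-2, v≡2 (mod 11); (2|11)=-1, (2|11)=-1; sign (−1)^0·-1^-2·-1^0 = +1.
(a,b)_∞: sgn(-42)=−, sgn(21)=+, so +1.
(a,b)_3: α=3, u≡1; β=-1, v≡1 (mod 3); (1|3)=+1, (1|3)=+1; sign (−1)^1·+1^-1·+1^3 = -1.
(a,b)_19: α=0, u≡10; β=2, v≡14 (mod 19); (10|19)=-1, (14|19)=-1; sign (−1)^0·-1^2·-1^0 = +1.
Ram(-42, 21) = {2, 3}; no ℚ_2-point on the conic.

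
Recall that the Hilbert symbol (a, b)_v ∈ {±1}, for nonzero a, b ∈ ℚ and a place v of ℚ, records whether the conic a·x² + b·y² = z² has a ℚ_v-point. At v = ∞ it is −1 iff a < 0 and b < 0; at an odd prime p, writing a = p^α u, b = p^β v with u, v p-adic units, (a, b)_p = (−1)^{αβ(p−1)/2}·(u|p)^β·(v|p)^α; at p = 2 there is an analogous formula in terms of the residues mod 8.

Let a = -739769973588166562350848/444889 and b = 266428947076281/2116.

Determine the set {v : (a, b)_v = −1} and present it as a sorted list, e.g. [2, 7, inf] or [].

(a, b) ≡ (-7, 19129) mod (ℚ^×)²; places V = {2, 3, 7, 11, 23, 29, 31, 37, 47, ∞}.
(a,b)_37: α=2, u≡16; β=1, v≡34 (mod 37); (16|37)=+1, (34|37)=+1; sign (−1)^0·+1^1·+1^2 = +1.
(a,b)_3: α=12, u≡2; β=8, v≡1 (mod 3); (2|3)=-1, (1|3)=+1; sign (−1)^0·-1^8·+1^12 = +1.
(a,b)_23: α=-2, u≡9; β=-2, v≡18 (mod 23); (9|23)=+1, (18|23)=+1; sign (−1)^0·+1^-2·+1^-2 = +1.
(a,b)_2: α=8, β=-2; u≡1, v≡1 (mod 8); ε(u)ε(v)=0·0, αω(v)=8·0, βω(u)=-2·0; sum ≡ 0  ⇒  +1.
(a,b)_11: α=2, u≡1; β=1, v≡1 (mod 11); (1|11)=+1, (1|11)=+1; sign (−1)^0·+1^1·+1^2 = +1.
(a,b)_47: α=4, u≡31; β=3, v≡39 (mod 47); (31|47)=-1, (39|47)=-1; sign (−1)^0·-1^3·-1^4 = -1.
(a,b)_29: α=-2, u≡25; β=0, v≡3 (mod 29); (25|29)=+1, (3|29)=-1; sign (−1)^0·+1^0·-1^-2 = +1.
(a,b)_∞: sgn(-7)=−, sgn(19129)=+, so +1.
(a,b)_7: α=1, u≡3; β=0, v≡5 (mod 7); (3|7)=-1, (5|7)=-1; sign (−1)^0·-1^0·-1^1 = -1.
(a,b)_31: α=2, u≡6; β=2, v≡9 (mod 31); (6|31)=-1, (9|31)=+1; sign (−1)^0·-1^2·+1^2 = +1.
|Ram(-7, 19129)| = 2, even; anisotropic at {7, 47}.

[7, 47]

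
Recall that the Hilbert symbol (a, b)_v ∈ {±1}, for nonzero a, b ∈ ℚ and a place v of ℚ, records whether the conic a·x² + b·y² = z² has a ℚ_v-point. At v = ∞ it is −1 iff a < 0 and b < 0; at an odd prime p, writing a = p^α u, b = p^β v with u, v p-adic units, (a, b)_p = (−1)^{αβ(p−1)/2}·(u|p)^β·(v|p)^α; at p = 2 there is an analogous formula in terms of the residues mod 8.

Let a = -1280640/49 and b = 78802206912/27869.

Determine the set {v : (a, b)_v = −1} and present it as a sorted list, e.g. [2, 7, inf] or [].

[2, 3, 5, 11, 23, 29]

(a, b) ≡ (-20010, 2608463) mod (ℚ^×)²; places V = {2, 3, 5, 7, 11, 13, 17, 23, 29, 31, 37, ∞}.
(a,b)_2: α=7, β=6; u≡3, v≡7 (mod 8); ε(u)ε(v)=1·1, αω(v)=7·0, βω(u)=6·1; sum ≡ 1  ⇒  -1.
(a,b)_17: α=0, u≡15; β=1, v≡12 (mod 17); (15|17)=+1, (12|17)=-1; sign (−1)^0·+1^1·-1^0 = +1.
(a,b)_37: α=0, u≡25; β=1, v≡14 (mod 37); (25|37)=+1, (14|37)=-1; sign (−1)^0·+1^1·-1^0 = +1.
(a,b)_13: α=0, u≡12; β=3, v≡3 (mod 13); (12|13)=+1, (3|13)=+1; sign (−1)^0·+1^3·+1^0 = +1.
(a,b)_29: α=1, u≡25; β=-1, v≡27 (mod 29); (25|29)=+1, (27|29)=-1; sign (−1)^0·+1^-1·-1^1 = -1.
(a,b)_11: α=0, u≡7; β=1, v≡8 (mod 11); (7|11)=-1, (8|11)=-1; sign (−1)^0·-1^1·-1^0 = -1.
(a,b)_23: α=1, u≡1; β=0, v≡19 (mod 23); (1|23)=+1, (19|23)=-1; sign (−1)^0·+1^0·-1^1 = -1.
(a,b)_5: α=1, u≡3; β=0, v≡3 (mod 5); (3|5)=-1, (3|5)=-1; sign (−1)^0·-1^0·-1^1 = -1.
(a,b)_31: α=0, u≡19; β=-2, v≡22 (mod 31); (19|31)=+1, (22|31)=-1; sign (−1)^0·+1^-2·-1^0 = +1.
(a,b)_7: α=-2, u≡3; β=0, v≡1 (mod 7); (3|7)=-1, (1|7)=+1; sign (−1)^0·-1^0·+1^-2 = +1.
(a,b)_∞: sgn(-20010)=−, sgn(2608463)=+, so +1.
(a,b)_3: α=1, u≡2; β=4, v≡2 (mod 3); (2|3)=-1, (2|3)=-1; sign (−1)^0·-1^4·-1^1 = -1.
Ram(-20010, 2608463) = {2, 3, 5, 11, 23, 29}; no ℚ_2-point on the conic.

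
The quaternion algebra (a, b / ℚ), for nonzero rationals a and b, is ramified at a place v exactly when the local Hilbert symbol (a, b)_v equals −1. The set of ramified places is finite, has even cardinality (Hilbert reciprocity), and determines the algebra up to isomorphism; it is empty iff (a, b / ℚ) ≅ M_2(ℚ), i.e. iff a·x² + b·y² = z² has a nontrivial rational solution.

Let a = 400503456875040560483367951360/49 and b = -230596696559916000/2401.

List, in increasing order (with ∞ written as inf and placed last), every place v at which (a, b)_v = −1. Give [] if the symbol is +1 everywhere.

(a, b) ≡ (273615, -21390) mod (ℚ^×)²; places V = {2, 3, 5, 7, 17, 19, 23, 29, 31, 37, ∞}.
(a,b)_19: α=2, u≡14; β=0, v≡11 (mod 19); (14|19)=-1, (11|19)=+1; sign (−1)^0·-1^0·+1^2 = +1.
(a,b)_23: α=2, u≡19; β=1, v≡3 (mod 23); (19|23)=-1, (3|23)=+1; sign (−1)^0·-1^1·+1^2 = -1.
(a,b)_29: α=3, u≡18; β=2, v≡26 (mod 29); (18|29)=-1, (26|29)=-1; sign (−1)^0·-1^2·-1^3 = -1.
(a,b)_∞: sgn(273615)=+, sgn(-21390)=−, so +1.
(a,b)_37: α=3, u≡6; β=2, v≡11 (mod 37); (6|37)=-1, (11|37)=+1; sign (−1)^0·-1^2·+1^3 = +1.
(a,b)_7: α=-2, u≡6; β=-4, v≡1 (mod 7); (6|7)=-1, (1|7)=+1; sign (−1)^0·-1^-4·+1^-2 = +1.
(a,b)_3: α=5, u≡2; β=5, v≡1 (mod 3); (2|3)=-1, (1|3)=+1; sign (−1)^1·-1^5·+1^5 = +1.
(a,b)_2: α=10, β=5; u≡7, v≡1 (mod 8); ε(u)ε(v)=1·0, αω(v)=10·0, βω(u)=5·0; sum ≡ 0  ⇒  +1.
(a,b)_5: α=1, u≡3; β=3, v≡2 (mod 5); (3|5)=-1, (2|5)=-1; sign (−1)^0·-1^3·-1^1 = +1.
(a,b)_17: α=5, u≡15; β=2, v≡8 (mod 17); (15|17)=+1, (8|17)=+1; sign (−1)^0·+1^2·+1^5 = +1.
(a,b)_31: α=2, u≡4; β=1, v≡22 (mod 31); (4|31)=+1, (22|31)=-1; sign (−1)^0·+1^1·-1^2 = +1.
|Ram(273615, -21390)| = 2, even; anisotropic at {23, 29}.

[23, 29]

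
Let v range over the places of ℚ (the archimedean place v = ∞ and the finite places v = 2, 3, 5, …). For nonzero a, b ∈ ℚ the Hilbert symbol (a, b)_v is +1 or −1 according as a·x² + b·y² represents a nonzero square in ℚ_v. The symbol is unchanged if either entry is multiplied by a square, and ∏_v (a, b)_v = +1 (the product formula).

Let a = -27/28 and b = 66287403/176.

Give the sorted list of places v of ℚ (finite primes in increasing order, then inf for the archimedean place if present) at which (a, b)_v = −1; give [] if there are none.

[7, 13]

Mod squares: a ≡ -21, b ≡ 17017. Check v ∈ {∞, 2, 3, 7, 11, 13, 17, 23}.
v=13: a=13^0·(≡6), b=13^1·(≡4) mod 13; (6|13)=-1, (4|13)=+1; (−1)^{0·1·6}·(-1)^1·(+1)^0 = -1.
v=2: v_2(a)=-2, v_2(b)=-4; units ≡ 3, 1 (mod 8); ε·ε+αω+βω = 1·0+-2·0+-4·1 ≡ 0  ⇒  (a,b)_2 = +1.
v=7: a=7^-1·(≡2), b=7^1·(≡1) mod 7; (2|7)=+1, (1|7)=+1; (−1)^{-1·1·3}·(+1)^1·(+1)^-1 = -1.
v=∞: -21 < 0 and 17017 > 0  ⇒  (a,b)_∞ = +1.
v=23: a=23^0·(≡13), b=23^2·(≡14) mod 23; (13|23)=+1, (14|23)=-1; (−1)^{0·2·11}·(+1)^2·(-1)^0 = +1.
v=17: a=17^0·(≡13), b=17^1·(≡9) mod 17; (13|17)=+1, (9|17)=+1; (−1)^{0·1·8}·(+1)^1·(+1)^0 = +1.
v=11: a=11^0·(≡1), b=11^-1·(≡10) mod 11; (1|11)=+1, (10|11)=-1; (−1)^{0·-1·5}·(+1)^-1·(-1)^0 = +1.
v=3: a=3^3·(≡2), b=3^4·(≡1) mod 3; (2|3)=-1, (1|3)=+1; (−1)^{3·4·1}·(-1)^4·(+1)^3 = +1.
Ram(-21, 17017) = {7, 13}; no ℚ_7-point on the conic.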